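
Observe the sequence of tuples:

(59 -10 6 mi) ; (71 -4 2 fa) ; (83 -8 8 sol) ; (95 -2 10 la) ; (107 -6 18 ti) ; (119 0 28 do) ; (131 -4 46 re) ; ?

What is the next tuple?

(143 2 74 mi)

First component: +12 each step, so 59, 71, 83, 95, 107, 119, 131 → 143.
Second component: alternating steps +6, −4, +6, −4, …, so -10, -4, -8, -2, -6, 0, -4 → 2.
Third component goes 6, 2, 8, 10, 18, 28, 46 → 74 (each term is the sum of the two before it).
For the note, runs through the solfège scale do→ti: mi, fa, sol, la, ti, do, re → mi.
So the next tuple is (143 2 74 mi).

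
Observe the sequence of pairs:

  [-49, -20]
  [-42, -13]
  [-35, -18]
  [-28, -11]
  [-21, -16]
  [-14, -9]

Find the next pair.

[-7, -14]

First slot: +7 each step, so -49, -42, -35, -28, -21, -14 → -7.
Second slot goes -20, -13, -18, -11, -16, -9 → -14 (alternating steps +7, −5, +7, −5, …).
So the next pair is [-7, -14].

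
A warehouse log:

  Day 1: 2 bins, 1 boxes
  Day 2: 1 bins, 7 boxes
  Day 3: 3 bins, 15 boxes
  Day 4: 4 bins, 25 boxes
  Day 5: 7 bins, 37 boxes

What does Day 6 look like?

11 bins, 51 boxes

For the bins, each term is the sum of the two before it: 2, 1, 3, 4, 7 → 11.
Boxes: 1, 7, 15, 25, 37 → 51 (differences are 6, 8, 10, … (increasing by 2 each time)).
So the next row is 11 bins, 51 boxes.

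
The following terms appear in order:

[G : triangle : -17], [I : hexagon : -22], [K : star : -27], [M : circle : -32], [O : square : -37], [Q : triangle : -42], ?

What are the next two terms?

[S : hexagon : -47], [U : star : -52]

For the letter, letters move forward 2 places in the alphabet: G, I, K, M, O, Q → S → U.
Shape: repeats triangle → hexagon → star → circle → square, so triangle, hexagon, star, circle, square, triangle → hexagon → star.
Third component goes -17, -22, -27, -32, -37, -42 → -47 → -52 (−5 each step).
Putting the parts together: [S : hexagon : -47] and then [U : star : -52].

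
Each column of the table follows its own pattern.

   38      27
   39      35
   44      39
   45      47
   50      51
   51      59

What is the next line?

First component: alternating steps +1, +5, +1, +5, …; 38, 39, 44, 45, 50, 51 → 56.
Second component: alternating steps +8, +4, +8, +4, …; 27, 35, 39, 47, 51, 59 → 63.
Putting it together: 56  63.

56  63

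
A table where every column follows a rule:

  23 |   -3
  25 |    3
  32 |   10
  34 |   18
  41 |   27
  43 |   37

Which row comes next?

First component: 23, 25, 32, 34, 41, 43 → 50 (alternating steps +2, +7, +2, +7, …).
For the second component, differences are 6, 7, 8, … (increasing by 1 each time): -3, 3, 10, 18, 27, 37 → 48.
Putting it together: 50  48.

50  48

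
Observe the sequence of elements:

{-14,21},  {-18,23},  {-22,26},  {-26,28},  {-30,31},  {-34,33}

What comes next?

{-38,36}

First slot goes -14, -18, -22, -26, -30, -34 → -38 (−4 each step).
Second slot: 21, 23, 26, 28, 31, 33 → 36 (alternating steps +2, +3, +2, +3, …).
Putting it together: {-38,36}.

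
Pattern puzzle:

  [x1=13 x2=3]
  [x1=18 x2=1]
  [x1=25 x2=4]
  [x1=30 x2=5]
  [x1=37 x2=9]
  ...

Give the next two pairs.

X1: alternating steps +5, +7, +5, +7, …, so 13, 18, 25, 30, 37 → 42 → 49.
For the x2, each term is the sum of the two before it: 3, 1, 4, 5, 9 → 14 → 23.
So the next two pairs are [x1=42 x2=14] and [x1=49 x2=23].

[x1=42 x2=14], [x1=49 x2=23]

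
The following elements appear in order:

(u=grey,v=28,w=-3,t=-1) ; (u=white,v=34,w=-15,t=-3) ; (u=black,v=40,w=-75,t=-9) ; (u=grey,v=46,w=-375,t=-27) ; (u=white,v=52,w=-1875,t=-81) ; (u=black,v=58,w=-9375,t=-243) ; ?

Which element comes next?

(u=grey,v=64,w=-46875,t=-729)

U — repeats grey → white → black: grey, white, black, grey, white, black → grey.
V: 28, 34, 40, 46, 52, 58 → 64 (+6 each step).
W: ×5 each step; -3, -15, -75, -375, -1875, -9375 → -46875.
T: -1, -3, -9, -27, -81, -243 → -729 (×3 each step).
Putting it together: (u=grey,v=64,w=-46875,t=-729).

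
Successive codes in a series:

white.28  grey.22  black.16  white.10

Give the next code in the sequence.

Shade: repeats white → grey → black, so white, grey, black, white → grey.
Second component: 28, 22, 16, 10 → 4 (−6 each step).
Combining the parts gives grey.4.

grey.4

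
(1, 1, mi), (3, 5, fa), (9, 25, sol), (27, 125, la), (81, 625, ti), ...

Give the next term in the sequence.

(243, 3125, do)

First entry — ×3 each step: 1, 3, 9, 27, 81 → 243.
Second entry — ×5 each step: 1, 5, 25, 125, 625 → 3125.
Note: runs through the solfège scale do→ti, so mi, fa, sol, la, ti → do.
Putting it together: (243, 3125, do).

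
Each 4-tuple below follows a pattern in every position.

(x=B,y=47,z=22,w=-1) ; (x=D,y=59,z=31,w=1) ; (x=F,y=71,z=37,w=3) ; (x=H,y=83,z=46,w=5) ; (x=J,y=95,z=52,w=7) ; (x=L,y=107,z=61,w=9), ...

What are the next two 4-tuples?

For the x, letters move forward 2 places in the alphabet: B, D, F, H, J, L → N → P.
Y: 47, 59, 71, 83, 95, 107 → 119 → 131 (+12 each step).
Z — alternating steps +9, +6, +9, +6, …: 22, 31, 37, 46, 52, 61 → 67 → 76.
W: -1, 1, 3, 5, 7, 9 → 11 → 13 (+2 each step).
Putting the parts together: (x=N,y=119,z=67,w=11) and then (x=P,y=131,z=76,w=13).

(x=N,y=119,z=67,w=11), (x=P,y=131,z=76,w=13)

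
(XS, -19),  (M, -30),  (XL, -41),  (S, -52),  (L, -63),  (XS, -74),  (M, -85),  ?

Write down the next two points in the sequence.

(XL, -96), (S, -107)

Size: repeats XS → M → XL → S → L, so XS, M, XL, S, L, XS, M → XL → S.
Second slot: −11 each step, so -19, -30, -41, -52, -63, -74, -85 → -96 → -107.
Putting the parts together: (XL, -96) and then (S, -107).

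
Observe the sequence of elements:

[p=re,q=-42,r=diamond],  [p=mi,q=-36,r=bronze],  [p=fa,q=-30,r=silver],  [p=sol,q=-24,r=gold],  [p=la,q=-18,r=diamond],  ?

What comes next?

[p=ti,q=-12,r=bronze]

P: runs through the solfège scale do→ti; re, mi, fa, sol, la → ti.
Q — +6 each step: -42, -36, -30, -24, -18 → -12.
R: repeats diamond → bronze → silver → gold; diamond, bronze, silver, gold, diamond → bronze.
Combining the parts gives [p=ti,q=-12,r=bronze].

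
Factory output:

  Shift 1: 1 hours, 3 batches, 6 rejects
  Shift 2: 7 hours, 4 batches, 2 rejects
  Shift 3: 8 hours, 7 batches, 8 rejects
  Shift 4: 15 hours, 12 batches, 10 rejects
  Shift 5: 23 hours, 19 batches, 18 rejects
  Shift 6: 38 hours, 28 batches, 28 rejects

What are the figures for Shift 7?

61 hours, 39 batches, 46 rejects

Hours: 1, 7, 8, 15, 23, 38 → 61 (each term is the sum of the two before it).
Batches: differences are 1, 3, 5, … (increasing by 2 each time); 3, 4, 7, 12, 19, 28 → 39.
Rejects goes 6, 2, 8, 10, 18, 28 → 46 (each term is the sum of the two before it).
Putting it together: 61 hours, 39 batches, 46 rejects.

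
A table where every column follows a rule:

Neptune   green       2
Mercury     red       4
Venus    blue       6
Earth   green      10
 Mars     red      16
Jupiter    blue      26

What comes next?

Saturn  green  42

Planet: Neptune, Mercury, Venus, Earth, Mars, Jupiter → Saturn (runs through the planets Mercury→Neptune).
Colour: repeats green → red → blue, so green, red, blue, green, red, blue → green.
Third component: 2, 4, 6, 10, 16, 26 → 42 (each term is the sum of the two before it).
So the next line is Saturn  green  42.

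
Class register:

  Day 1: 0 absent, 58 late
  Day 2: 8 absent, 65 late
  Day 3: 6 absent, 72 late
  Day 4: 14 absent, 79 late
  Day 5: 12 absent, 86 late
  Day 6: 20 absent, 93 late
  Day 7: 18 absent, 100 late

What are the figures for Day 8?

Absent: 0, 8, 6, 14, 12, 20, 18 → 26 (alternating steps +8, −2, +8, −2, …).
For the late, +7 each step: 58, 65, 72, 79, 86, 93, 100 → 107.
Putting it together: 26 absent, 107 late.

26 absent, 107 late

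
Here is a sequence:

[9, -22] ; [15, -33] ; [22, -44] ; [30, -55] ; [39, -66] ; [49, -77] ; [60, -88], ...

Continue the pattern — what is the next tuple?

First part — differences are 6, 7, 8, … (increasing by 1 each time): 9, 15, 22, 30, 39, 49, 60 → 72.
For the second part, −11 each step: -22, -33, -44, -55, -66, -77, -88 → -99.
Putting it together: [72, -99].

[72, -99]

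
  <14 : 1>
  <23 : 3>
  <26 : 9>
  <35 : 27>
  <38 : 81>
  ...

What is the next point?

First slot — alternating steps +9, +3, +9, +3, …: 14, 23, 26, 35, 38 → 47.
For the second slot, ×3 each step: 1, 3, 9, 27, 81 → 243.
So the next point is <47 : 243>.

<47 : 243>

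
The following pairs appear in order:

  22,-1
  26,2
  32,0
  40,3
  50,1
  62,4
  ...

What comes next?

76,2

First component — differences are 4, 6, 8, … (increasing by 2 each time): 22, 26, 32, 40, 50, 62 → 76.
Second component — alternating steps +3, −2, +3, −2, …: -1, 2, 0, 3, 1, 4 → 2.
Putting it together: 76,2.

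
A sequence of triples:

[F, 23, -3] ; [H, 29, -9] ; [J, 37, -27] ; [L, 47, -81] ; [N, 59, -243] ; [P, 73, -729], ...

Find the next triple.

Letter — letters move forward 2 places in the alphabet: F, H, J, L, N, P → R.
Second value: differences are 6, 8, 10, … (increasing by 2 each time), so 23, 29, 37, 47, 59, 73 → 89.
Third value — ×3 each step: -3, -9, -27, -81, -243, -729 → -2187.
Putting it together: [R, 89, -2187].

[R, 89, -2187]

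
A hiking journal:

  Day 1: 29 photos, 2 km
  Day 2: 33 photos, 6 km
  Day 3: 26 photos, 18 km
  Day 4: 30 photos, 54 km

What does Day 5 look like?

Photos: alternating steps +4, −7, +4, −7, …, so 29, 33, 26, 30 → 23.
Km goes 2, 6, 18, 54 → 162 (×3 each step).
Combining the parts gives 23 photos, 162 km.

23 photos, 162 km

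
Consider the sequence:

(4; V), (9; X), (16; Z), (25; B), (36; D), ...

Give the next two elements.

(49; F), (64; H)

First slot: 4, 9, 16, 25, 36 → 49 → 64 (perfect squares: 2², 3², 4², …).
Letter: V, X, Z, B, D → F → H (letters move forward 2 places in the alphabet, wrapping Z→A).
Putting the parts together: (49; F) and then (64; H).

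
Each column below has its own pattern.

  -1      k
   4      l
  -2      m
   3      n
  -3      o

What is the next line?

First component — alternating steps +5, −6, +5, −6, …: -1, 4, -2, 3, -3 → 2.
Letter: letters move forward 1 place in the alphabet, so k, l, m, n, o → p.
So the next line is 2  p.

2  p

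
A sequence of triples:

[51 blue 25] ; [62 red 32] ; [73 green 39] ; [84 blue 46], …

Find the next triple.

[95 red 53]

First coordinate goes 51, 62, 73, 84 → 95 (+11 each step).
Colour goes blue, red, green, blue → red (repeats blue → red → green).
Third coordinate goes 25, 32, 39, 46 → 53 (+7 each step).
So the next triple is [95 red 53].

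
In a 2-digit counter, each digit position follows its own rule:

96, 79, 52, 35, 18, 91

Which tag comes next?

74

First digit — −2 each step, mod 10: 9, 7, 5, 3, 1, 9 → 7.
Second digit: 6, 9, 2, 5, 8, 1 → 4 (+3 each step, mod 10).
Putting it together: 74.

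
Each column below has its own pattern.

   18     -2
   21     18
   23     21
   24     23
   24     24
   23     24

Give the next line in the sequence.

First component: differences are 3, 2, 1, … (decreasing by 1 each time), so 18, 21, 23, 24, 24, 23 → 21.
Second component: always the previous value of the first component; -2, 18, 21, 23, 24, 24 → 23.
Putting it together: 21  23.

21  23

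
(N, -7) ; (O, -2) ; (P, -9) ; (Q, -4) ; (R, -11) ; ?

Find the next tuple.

Letter goes N, O, P, Q, R → S (letters move forward 1 place in the alphabet).
Second part: alternating steps +5, −7, +5, −7, …; -7, -2, -9, -4, -11 → -6.
Combining the parts gives (S, -6).

(S, -6)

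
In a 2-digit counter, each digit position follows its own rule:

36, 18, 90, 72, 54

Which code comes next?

For the first digit, −2 each step, mod 10: 3, 1, 9, 7, 5 → 3.
Second digit: +2 each step, mod 10, so 6, 8, 0, 2, 4 → 6.
Combining the parts gives 36.

36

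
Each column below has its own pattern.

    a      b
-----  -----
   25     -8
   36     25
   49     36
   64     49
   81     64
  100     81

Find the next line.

121  100

For the column a, perfect squares: 5², 6², 7², …: 25, 36, 49, 64, 81, 100 → 121.
Column b — always the previous value of the column a: -8, 25, 36, 49, 64, 81 → 100.
Putting it together: 121  100.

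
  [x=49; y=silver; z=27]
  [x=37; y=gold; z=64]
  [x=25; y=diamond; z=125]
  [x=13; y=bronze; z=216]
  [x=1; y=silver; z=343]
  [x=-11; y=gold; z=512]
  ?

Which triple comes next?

[x=-23; y=diamond; z=729]

X goes 49, 37, 25, 13, 1, -11 → -23 (−12 each step).
Y — repeats silver → gold → diamond → bronze: silver, gold, diamond, bronze, silver, gold → diamond.
For the z, perfect cubes: 3³, 4³, 5³, …: 27, 64, 125, 216, 343, 512 → 729.
So the next triple is [x=-23; y=diamond; z=729].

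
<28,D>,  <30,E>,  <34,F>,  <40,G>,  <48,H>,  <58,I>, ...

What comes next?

First part: differences are 2, 4, 6, … (increasing by 2 each time), so 28, 30, 34, 40, 48, 58 → 70.
Letter: letters move forward 1 place in the alphabet; D, E, F, G, H, I → J.
Putting it together: <70,J>.

<70,J>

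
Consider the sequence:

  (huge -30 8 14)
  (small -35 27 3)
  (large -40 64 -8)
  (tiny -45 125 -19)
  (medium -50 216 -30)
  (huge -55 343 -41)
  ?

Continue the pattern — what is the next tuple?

(small -60 512 -52)

Size — repeats huge → small → large → tiny → medium: huge, small, large, tiny, medium, huge → small.
For the second coordinate, −5 each step: -30, -35, -40, -45, -50, -55 → -60.
For the third coordinate, perfect cubes: 2³, 3³, 4³, …: 8, 27, 64, 125, 216, 343 → 512.
Fourth coordinate — −11 each step: 14, 3, -8, -19, -30, -41 → -52.
So the next tuple is (small -60 512 -52).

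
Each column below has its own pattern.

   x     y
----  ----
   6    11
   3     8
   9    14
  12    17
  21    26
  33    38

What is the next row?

Column x: each term is the sum of the two before it, so 6, 3, 9, 12, 21, 33 → 54.
Column y goes 11, 8, 14, 17, 26, 38 → 59 (always 5 more than the column x).
Combining the parts gives 54  59.

54  59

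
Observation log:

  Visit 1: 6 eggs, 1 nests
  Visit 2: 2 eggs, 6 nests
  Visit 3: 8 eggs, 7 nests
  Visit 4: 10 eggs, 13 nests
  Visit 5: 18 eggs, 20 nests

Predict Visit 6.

28 eggs, 33 nests

For the eggs, each term is the sum of the two before it: 6, 2, 8, 10, 18 → 28.
Nests — each term is the sum of the two before it: 1, 6, 7, 13, 20 → 33.
Putting it together: 28 eggs, 33 nests.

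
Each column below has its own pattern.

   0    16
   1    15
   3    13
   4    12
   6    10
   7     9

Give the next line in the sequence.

For the first component, alternating steps +1, +2, +1, +2, …: 0, 1, 3, 4, 6, 7 → 9.
Second component: together with the first component always sums to 16; 16, 15, 13, 12, 10, 9 → 7.
Combining the parts gives 9  7.

9  7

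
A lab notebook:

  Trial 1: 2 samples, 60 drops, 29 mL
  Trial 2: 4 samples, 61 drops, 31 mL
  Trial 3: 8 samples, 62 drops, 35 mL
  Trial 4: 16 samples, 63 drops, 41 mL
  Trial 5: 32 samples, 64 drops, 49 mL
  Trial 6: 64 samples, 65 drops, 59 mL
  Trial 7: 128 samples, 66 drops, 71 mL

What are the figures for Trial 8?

Samples: ×2 each step, so 2, 4, 8, 16, 32, 64, 128 → 256.
Drops goes 60, 61, 62, 63, 64, 65, 66 → 67 (+1 each step).
For the mL, differences are 2, 4, 6, … (increasing by 2 each time): 29, 31, 35, 41, 49, 59, 71 → 85.
Putting it together: 256 samples, 67 drops, 85 mL.

256 samples, 67 drops, 85 mL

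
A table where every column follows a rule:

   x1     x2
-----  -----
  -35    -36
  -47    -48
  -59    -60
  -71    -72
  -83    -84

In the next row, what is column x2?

Column x1: −12 each step, so -35, -47, -59, -71, -83 → -95.
Column x2: -36, -48, -60, -72, -84 → -96 (always 1 less than the column x1).

-96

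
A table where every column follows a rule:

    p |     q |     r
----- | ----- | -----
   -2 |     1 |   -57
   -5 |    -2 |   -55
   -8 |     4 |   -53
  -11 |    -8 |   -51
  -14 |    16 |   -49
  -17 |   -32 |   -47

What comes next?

For the column p, −3 each step: -2, -5, -8, -11, -14, -17 → -20.
Column q: 1, -2, 4, -8, 16, -32 → 64 (×(-2) each step).
Column r goes -57, -55, -53, -51, -49, -47 → -45 (+2 each step).
Putting it together: -20  64  -45.

-20  64  -45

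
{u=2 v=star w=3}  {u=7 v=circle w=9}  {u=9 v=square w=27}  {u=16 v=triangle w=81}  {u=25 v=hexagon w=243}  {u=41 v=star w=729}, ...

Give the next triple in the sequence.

{u=66 v=circle w=2187}

U — each term is the sum of the two before it: 2, 7, 9, 16, 25, 41 → 66.
V — repeats star → circle → square → triangle → hexagon: star, circle, square, triangle, hexagon, star → circle.
W: 3, 9, 27, 81, 243, 729 → 2187 (×3 each step).
Putting it together: {u=66 v=circle w=2187}.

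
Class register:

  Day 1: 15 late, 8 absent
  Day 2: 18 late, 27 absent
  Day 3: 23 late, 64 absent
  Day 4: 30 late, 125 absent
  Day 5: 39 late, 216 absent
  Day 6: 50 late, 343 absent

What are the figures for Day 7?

63 late, 512 absent

Late goes 15, 18, 23, 30, 39, 50 → 63 (differences are 3, 5, 7, … (increasing by 2 each time)).
Absent — perfect cubes: 2³, 3³, 4³, …: 8, 27, 64, 125, 216, 343 → 512.
So the next row is 63 late, 512 absent.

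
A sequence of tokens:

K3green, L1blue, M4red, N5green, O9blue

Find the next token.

Letter goes K, L, M, N, O → P (letters move forward 1 place in the alphabet).
Second component — each term is the sum of the two before it: 3, 1, 4, 5, 9 → 14.
Colour: repeats green → blue → red; green, blue, red, green, blue → red.
Putting it together: P14red.

P14red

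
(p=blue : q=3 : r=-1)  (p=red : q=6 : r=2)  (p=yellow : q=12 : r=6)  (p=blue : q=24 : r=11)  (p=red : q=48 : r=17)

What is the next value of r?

24

R: differences are 3, 4, 5, … (increasing by 1 each time); -1, 2, 6, 11, 17 → 24.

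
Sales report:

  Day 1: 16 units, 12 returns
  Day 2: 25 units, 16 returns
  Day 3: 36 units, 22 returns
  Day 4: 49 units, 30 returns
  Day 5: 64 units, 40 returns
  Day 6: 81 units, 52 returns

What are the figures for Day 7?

100 units, 66 returns

Units: perfect squares: 4², 5², 6², …, so 16, 25, 36, 49, 64, 81 → 100.
Returns: differences are 4, 6, 8, … (increasing by 2 each time); 12, 16, 22, 30, 40, 52 → 66.
Putting it together: 100 units, 66 returns.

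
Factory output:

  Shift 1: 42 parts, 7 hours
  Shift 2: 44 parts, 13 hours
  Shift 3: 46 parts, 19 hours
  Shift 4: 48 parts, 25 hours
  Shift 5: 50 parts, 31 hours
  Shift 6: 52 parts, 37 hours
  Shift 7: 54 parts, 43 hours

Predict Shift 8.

Parts goes 42, 44, 46, 48, 50, 52, 54 → 56 (+2 each step).
Hours: +6 each step, so 7, 13, 19, 25, 31, 37, 43 → 49.
So the next record is 56 parts, 49 hours.

56 parts, 49 hours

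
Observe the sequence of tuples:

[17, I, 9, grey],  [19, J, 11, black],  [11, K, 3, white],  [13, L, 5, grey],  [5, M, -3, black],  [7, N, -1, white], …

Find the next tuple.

[-1, O, -9, grey]

First part: alternating steps +2, −8, +2, −8, …; 17, 19, 11, 13, 5, 7 → -1.
Letter: letters move forward 1 place in the alphabet; I, J, K, L, M, N → O.
Third part goes 9, 11, 3, 5, -3, -1 → -9 (always 8 less than the first part).
Shade goes grey, black, white, grey, black, white → grey (repeats grey → black → white).
So the next tuple is [-1, O, -9, grey].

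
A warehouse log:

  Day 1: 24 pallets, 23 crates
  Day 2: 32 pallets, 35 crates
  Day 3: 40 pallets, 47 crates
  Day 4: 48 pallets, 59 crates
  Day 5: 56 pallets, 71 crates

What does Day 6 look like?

Pallets — +8 each step: 24, 32, 40, 48, 56 → 64.
Crates: +12 each step, so 23, 35, 47, 59, 71 → 83.
Combining the parts gives 64 pallets, 83 crates.

64 pallets, 83 crates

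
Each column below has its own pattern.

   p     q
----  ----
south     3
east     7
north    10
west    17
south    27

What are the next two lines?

Column p — repeats south → east → north → west: south, east, north, west, south → east → north.
For the column q, each term is the sum of the two before it: 3, 7, 10, 17, 27 → 44 → 71.
Putting the parts together: east  44 and then north  71.

east  44; north  71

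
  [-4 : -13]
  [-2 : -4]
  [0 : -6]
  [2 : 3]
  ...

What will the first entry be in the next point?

First entry goes -4, -2, 0, 2 → 4 (+2 each step).

4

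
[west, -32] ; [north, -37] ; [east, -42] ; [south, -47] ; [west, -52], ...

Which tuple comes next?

For the direction, repeats west → north → east → south: west, north, east, south, west → north.
For the second part, −5 each step: -32, -37, -42, -47, -52 → -57.
Combining the parts gives [north, -57].

[north, -57]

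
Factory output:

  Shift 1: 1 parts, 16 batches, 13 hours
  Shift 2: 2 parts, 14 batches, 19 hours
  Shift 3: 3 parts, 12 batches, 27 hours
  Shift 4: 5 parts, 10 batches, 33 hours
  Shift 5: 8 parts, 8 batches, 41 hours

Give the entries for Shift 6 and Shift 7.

Parts goes 1, 2, 3, 5, 8 → 13 → 21 (each term is the sum of the two before it).
Batches: −2 each step; 16, 14, 12, 10, 8 → 6 → 4.
Hours goes 13, 19, 27, 33, 41 → 47 → 55 (alternating steps +6, +8, +6, +8, …).
Putting the parts together: 13 parts, 6 batches, 47 hours and then 21 parts, 4 batches, 55 hours.

13 parts, 6 batches, 47 hours; 21 parts, 4 batches, 55 hours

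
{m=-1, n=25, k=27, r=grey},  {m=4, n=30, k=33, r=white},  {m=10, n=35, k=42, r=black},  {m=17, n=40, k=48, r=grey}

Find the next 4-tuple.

{m=25, n=45, k=57, r=white}

M — differences are 5, 6, 7, … (increasing by 1 each time): -1, 4, 10, 17 → 25.
N: +5 each step, so 25, 30, 35, 40 → 45.
K — alternating steps +6, +9, +6, +9, …: 27, 33, 42, 48 → 57.
R: grey, white, black, grey → white (repeats grey → white → black).
So the next 4-tuple is {m=25, n=45, k=57, r=white}.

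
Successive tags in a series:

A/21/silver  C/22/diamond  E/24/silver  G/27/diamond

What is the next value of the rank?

silver

Letter goes A, C, E, G → I (letters move forward 2 places in the alphabet).
Second component: 21, 22, 24, 27 → 31 (differences are 1, 2, 3, … (increasing by 1 each time)).
Rank: silver, diamond, silver, diamond → silver (alternates silver ↔ diamond).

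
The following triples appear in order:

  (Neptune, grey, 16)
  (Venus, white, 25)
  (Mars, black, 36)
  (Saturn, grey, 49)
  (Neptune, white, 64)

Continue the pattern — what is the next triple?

Planet: repeats Neptune → Venus → Mars → Saturn, so Neptune, Venus, Mars, Saturn, Neptune → Venus.
Shade: repeats grey → white → black, so grey, white, black, grey, white → black.
Third slot — perfect squares: 4², 5², 6², …: 16, 25, 36, 49, 64 → 81.
Combining the parts gives (Venus, black, 81).

(Venus, black, 81)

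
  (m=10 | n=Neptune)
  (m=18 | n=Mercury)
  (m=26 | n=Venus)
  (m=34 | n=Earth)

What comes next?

M: 10, 18, 26, 34 → 42 (+8 each step).
N: runs through the planets Mercury→Neptune; Neptune, Mercury, Venus, Earth → Mars.
So the next pair is (m=42 | n=Mars).

(m=42 | n=Mars)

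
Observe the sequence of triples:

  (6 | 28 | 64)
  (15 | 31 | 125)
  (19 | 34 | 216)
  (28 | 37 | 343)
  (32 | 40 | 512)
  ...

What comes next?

First entry goes 6, 15, 19, 28, 32 → 41 (alternating steps +9, +4, +9, +4, …).
Second entry — +3 each step: 28, 31, 34, 37, 40 → 43.
For the third entry, perfect cubes: 4³, 5³, 6³, …: 64, 125, 216, 343, 512 → 729.
So the next triple is (41 | 43 | 729).

(41 | 43 | 729)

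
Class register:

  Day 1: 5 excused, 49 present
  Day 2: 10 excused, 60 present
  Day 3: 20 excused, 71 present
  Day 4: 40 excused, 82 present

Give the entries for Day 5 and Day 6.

Excused: ×2 each step; 5, 10, 20, 40 → 80 → 160.
Present: +11 each step, so 49, 60, 71, 82 → 93 → 104.
So the next two records are 80 excused, 93 present and 160 excused, 104 present.

80 excused, 93 present; 160 excused, 104 present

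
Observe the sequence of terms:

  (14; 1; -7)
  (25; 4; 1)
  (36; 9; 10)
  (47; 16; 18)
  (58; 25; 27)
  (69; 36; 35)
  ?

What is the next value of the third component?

44

Third component — alternating steps +8, +9, +8, +9, …: -7, 1, 10, 18, 27, 35 → 44.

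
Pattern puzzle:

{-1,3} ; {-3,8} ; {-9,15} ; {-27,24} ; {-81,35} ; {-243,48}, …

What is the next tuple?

{-729,63}

First component: ×3 each step, so -1, -3, -9, -27, -81, -243 → -729.
Second component — differences are 5, 7, 9, … (increasing by 2 each time): 3, 8, 15, 24, 35, 48 → 63.
Combining the parts gives {-729,63}.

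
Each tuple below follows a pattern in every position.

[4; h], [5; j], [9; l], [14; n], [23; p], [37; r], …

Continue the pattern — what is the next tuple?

[60; t]

For the first component, each term is the sum of the two before it: 4, 5, 9, 14, 23, 37 → 60.
Letter: letters move forward 2 places in the alphabet, so h, j, l, n, p, r → t.
So the next tuple is [60; t].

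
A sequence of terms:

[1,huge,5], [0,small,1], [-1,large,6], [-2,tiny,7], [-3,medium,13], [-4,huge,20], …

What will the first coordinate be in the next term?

-5

First coordinate: 1, 0, -1, -2, -3, -4 → -5 (−1 each step).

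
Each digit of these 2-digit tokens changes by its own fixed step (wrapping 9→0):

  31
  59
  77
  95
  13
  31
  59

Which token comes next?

77

First digit: +2 each step, mod 10, so 3, 5, 7, 9, 1, 3, 5 → 7.
For the second digit, −2 each step, mod 10: 1, 9, 7, 5, 3, 1, 9 → 7.
Putting it together: 77.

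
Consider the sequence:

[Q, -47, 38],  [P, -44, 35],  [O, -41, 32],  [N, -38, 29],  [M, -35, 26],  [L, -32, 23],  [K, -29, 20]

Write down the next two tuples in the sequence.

Letter: letters move back 1 place in the alphabet, so Q, P, O, N, M, L, K → J → I.
For the second part, +3 each step: -47, -44, -41, -38, -35, -32, -29 → -26 → -23.
Third part: together with the second part always sums to -9; 38, 35, 32, 29, 26, 23, 20 → 17 → 14.
Putting the parts together: [J, -26, 17] and then [I, -23, 14].

[J, -26, 17], [I, -23, 14]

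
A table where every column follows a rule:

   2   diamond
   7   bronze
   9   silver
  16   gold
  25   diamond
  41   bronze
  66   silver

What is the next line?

First component: 2, 7, 9, 16, 25, 41, 66 → 107 (each term is the sum of the two before it).
Rank: repeats diamond → bronze → silver → gold, so diamond, bronze, silver, gold, diamond, bronze, silver → gold.
Putting it together: 107  gold.

107  gold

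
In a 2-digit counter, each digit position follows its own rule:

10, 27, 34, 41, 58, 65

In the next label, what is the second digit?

Second digit: −3 each step, mod 10; 0, 7, 4, 1, 8, 5 → 2.

2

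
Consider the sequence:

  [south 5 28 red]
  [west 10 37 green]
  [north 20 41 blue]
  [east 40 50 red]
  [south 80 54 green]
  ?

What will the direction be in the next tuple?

west

Direction goes south, west, north, east, south → west (repeats south → west → north → east).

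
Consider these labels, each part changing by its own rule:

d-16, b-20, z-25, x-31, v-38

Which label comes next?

Letter: letters move back 2 places in the alphabet, wrapping A→Z; d, b, z, x, v → t.
Second component: differences are 4, 5, 6, … (increasing by 1 each time), so 16, 20, 25, 31, 38 → 46.
Putting it together: t-46.

t-46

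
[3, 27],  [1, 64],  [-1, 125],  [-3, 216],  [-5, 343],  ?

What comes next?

[-7, 512]

First value: 3, 1, -1, -3, -5 → -7 (−2 each step).
Second value: 27, 64, 125, 216, 343 → 512 (perfect cubes: 3³, 4³, 5³, …).
So the next tuple is [-7, 512].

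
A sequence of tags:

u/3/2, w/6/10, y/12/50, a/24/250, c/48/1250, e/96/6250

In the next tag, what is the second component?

Second component: ×2 each step, so 3, 6, 12, 24, 48, 96 → 192.

192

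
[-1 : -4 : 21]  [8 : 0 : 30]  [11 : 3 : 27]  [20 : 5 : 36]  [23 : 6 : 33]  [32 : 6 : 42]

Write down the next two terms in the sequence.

[35 : 5 : 39], [44 : 3 : 48]

First entry: alternating steps +9, +3, +9, +3, …; -1, 8, 11, 20, 23, 32 → 35 → 44.
Second entry goes -4, 0, 3, 5, 6, 6 → 5 → 3 (differences are 4, 3, 2, … (decreasing by 1 each time)).
Third entry — alternating steps +9, −3, +9, −3, …: 21, 30, 27, 36, 33, 42 → 39 → 48.
Putting the parts together: [35 : 5 : 39] and then [44 : 3 : 48].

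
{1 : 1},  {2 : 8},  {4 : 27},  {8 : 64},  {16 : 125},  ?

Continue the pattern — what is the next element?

{32 : 216}

First slot goes 1, 2, 4, 8, 16 → 32 (×2 each step).
Second slot: 1, 8, 27, 64, 125 → 216 (perfect cubes: 1³, 2³, 3³, …).
So the next element is {32 : 216}.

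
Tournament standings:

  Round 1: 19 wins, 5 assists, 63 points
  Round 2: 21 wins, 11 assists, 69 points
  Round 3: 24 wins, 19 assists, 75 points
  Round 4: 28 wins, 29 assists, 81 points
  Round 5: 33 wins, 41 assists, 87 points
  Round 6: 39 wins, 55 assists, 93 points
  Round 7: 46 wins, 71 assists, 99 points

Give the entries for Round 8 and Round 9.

54 wins, 89 assists, 105 points; 63 wins, 109 assists, 111 points

Wins: 19, 21, 24, 28, 33, 39, 46 → 54 → 63 (differences are 2, 3, 4, … (increasing by 1 each time)).
Assists — differences are 6, 8, 10, … (increasing by 2 each time): 5, 11, 19, 29, 41, 55, 71 → 89 → 109.
Points: +6 each step; 63, 69, 75, 81, 87, 93, 99 → 105 → 111.
So the next two records are 54 wins, 89 assists, 105 points and 63 wins, 109 assists, 111 points.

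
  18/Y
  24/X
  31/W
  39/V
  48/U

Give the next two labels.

For the first component, differences are 6, 7, 8, … (increasing by 1 each time): 18, 24, 31, 39, 48 → 58 → 69.
Letter — letters move back 1 place in the alphabet: Y, X, W, V, U → T → S.
Putting the parts together: 58/T and then 69/S.

58/T then 69/S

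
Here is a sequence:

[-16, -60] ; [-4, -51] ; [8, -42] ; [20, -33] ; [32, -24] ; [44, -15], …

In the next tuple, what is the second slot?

-6

Second slot goes -60, -51, -42, -33, -24, -15 → -6 (+9 each step).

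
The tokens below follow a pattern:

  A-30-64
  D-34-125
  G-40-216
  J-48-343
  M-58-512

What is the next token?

Letter: letters move forward 3 places in the alphabet, so A, D, G, J, M → P.
Second component — differences are 4, 6, 8, … (increasing by 2 each time): 30, 34, 40, 48, 58 → 70.
For the third component, perfect cubes: 4³, 5³, 6³, …: 64, 125, 216, 343, 512 → 729.
Combining the parts gives P-70-729.

P-70-729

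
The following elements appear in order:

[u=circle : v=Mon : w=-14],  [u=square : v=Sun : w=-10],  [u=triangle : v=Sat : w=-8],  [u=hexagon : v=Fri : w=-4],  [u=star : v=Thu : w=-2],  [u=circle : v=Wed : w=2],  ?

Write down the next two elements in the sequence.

[u=square : v=Tue : w=4], [u=triangle : v=Mon : w=8]

For the u, repeats circle → square → triangle → hexagon → star: circle, square, triangle, hexagon, star, circle → square → triangle.
V — runs backward through the weekdays Mon→Sun: Mon, Sun, Sat, Fri, Thu, Wed → Tue → Mon.
W goes -14, -10, -8, -4, -2, 2 → 4 → 8 (alternating steps +4, +2, +4, +2, …).
Putting the parts together: [u=square : v=Tue : w=4] and then [u=triangle : v=Mon : w=8].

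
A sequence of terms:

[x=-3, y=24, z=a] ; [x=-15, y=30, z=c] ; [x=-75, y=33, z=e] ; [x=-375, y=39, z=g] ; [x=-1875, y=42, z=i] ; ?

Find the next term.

[x=-9375, y=48, z=k]

X goes -3, -15, -75, -375, -1875 → -9375 (×5 each step).
Y — alternating steps +6, +3, +6, +3, …: 24, 30, 33, 39, 42 → 48.
Z: letters move forward 2 places in the alphabet, so a, c, e, g, i → k.
Putting it together: [x=-9375, y=48, z=k].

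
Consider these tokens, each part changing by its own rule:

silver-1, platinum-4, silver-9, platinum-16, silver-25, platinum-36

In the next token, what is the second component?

49

Second component: 1, 4, 9, 16, 25, 36 → 49 (perfect squares: 1², 2², 3², …).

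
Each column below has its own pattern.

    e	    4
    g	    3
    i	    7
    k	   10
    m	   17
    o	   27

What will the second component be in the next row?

44

Second component goes 4, 3, 7, 10, 17, 27 → 44 (each term is the sum of the two before it).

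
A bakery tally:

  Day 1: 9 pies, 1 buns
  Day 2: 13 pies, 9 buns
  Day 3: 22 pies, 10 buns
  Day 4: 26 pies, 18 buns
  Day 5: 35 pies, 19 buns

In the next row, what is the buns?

27

Pies: alternating steps +4, +9, +4, +9, …; 9, 13, 22, 26, 35 → 39.
Buns: alternating steps +8, +1, +8, +1, …; 1, 9, 10, 18, 19 → 27.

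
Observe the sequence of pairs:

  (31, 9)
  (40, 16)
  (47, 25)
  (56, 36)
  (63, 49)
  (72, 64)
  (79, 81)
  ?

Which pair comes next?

First entry goes 31, 40, 47, 56, 63, 72, 79 → 88 (alternating steps +9, +7, +9, +7, …).
Second entry: perfect squares: 3², 4², 5², …, so 9, 16, 25, 36, 49, 64, 81 → 100.
Putting it together: (88, 100).

(88, 100)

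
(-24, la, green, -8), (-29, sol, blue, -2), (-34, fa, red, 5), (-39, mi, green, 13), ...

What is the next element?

(-44, re, blue, 22)

First entry: −5 each step, so -24, -29, -34, -39 → -44.
Note: runs backward through the solfège scale do→ti, so la, sol, fa, mi → re.
Colour: green, blue, red, green → blue (repeats green → blue → red).
Fourth entry: -8, -2, 5, 13 → 22 (differences are 6, 7, 8, … (increasing by 1 each time)).
So the next element is (-44, re, blue, 22).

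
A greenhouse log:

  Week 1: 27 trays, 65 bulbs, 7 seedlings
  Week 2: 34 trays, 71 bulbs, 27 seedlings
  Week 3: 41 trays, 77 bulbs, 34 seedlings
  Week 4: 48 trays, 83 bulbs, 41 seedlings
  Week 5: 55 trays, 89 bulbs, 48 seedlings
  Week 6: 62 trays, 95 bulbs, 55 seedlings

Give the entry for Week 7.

69 trays, 101 bulbs, 62 seedlings

For the trays, +7 each step: 27, 34, 41, 48, 55, 62 → 69.
Bulbs: +6 each step; 65, 71, 77, 83, 89, 95 → 101.
For the seedlings, always the previous value of the trays: 7, 27, 34, 41, 48, 55 → 62.
So the next record is 69 trays, 101 bulbs, 62 seedlings.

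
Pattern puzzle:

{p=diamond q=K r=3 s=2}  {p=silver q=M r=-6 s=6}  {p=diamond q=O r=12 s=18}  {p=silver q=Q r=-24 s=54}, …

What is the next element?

{p=diamond q=S r=48 s=162}

P: alternates diamond ↔ silver, so diamond, silver, diamond, silver → diamond.
Q: K, M, O, Q → S (letters move forward 2 places in the alphabet).
For the r, ×(-2) each step: 3, -6, 12, -24 → 48.
S: 2, 6, 18, 54 → 162 (×3 each step).
Combining the parts gives {p=diamond q=S r=48 s=162}.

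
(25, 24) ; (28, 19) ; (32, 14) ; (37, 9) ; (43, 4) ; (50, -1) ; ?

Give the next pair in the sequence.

(58, -6)

First entry: 25, 28, 32, 37, 43, 50 → 58 (differences are 3, 4, 5, … (increasing by 1 each time)).
Second entry — −5 each step: 24, 19, 14, 9, 4, -1 → -6.
So the next pair is (58, -6).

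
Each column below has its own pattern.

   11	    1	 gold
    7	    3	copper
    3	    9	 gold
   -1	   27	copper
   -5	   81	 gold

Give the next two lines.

First component: 11, 7, 3, -1, -5 → -9 → -13 (−4 each step).
Second component: ×3 each step; 1, 3, 9, 27, 81 → 243 → 729.
Metal — alternates gold ↔ copper: gold, copper, gold, copper, gold → copper → gold.
So the next two lines are -9  243  copper and -13  729  gold.

-9  243  copper; -13  729  gold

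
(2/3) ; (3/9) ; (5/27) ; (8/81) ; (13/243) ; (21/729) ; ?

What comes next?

(34/2187)

First part: each term is the sum of the two before it; 2, 3, 5, 8, 13, 21 → 34.
Second part — ×3 each step: 3, 9, 27, 81, 243, 729 → 2187.
Putting it together: (34/2187).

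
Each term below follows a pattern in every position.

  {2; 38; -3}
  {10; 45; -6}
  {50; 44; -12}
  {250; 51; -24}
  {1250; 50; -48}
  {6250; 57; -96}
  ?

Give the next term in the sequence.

{31250; 56; -192}

First value: ×5 each step; 2, 10, 50, 250, 1250, 6250 → 31250.
Second value — alternating steps +7, −1, +7, −1, …: 38, 45, 44, 51, 50, 57 → 56.
Third value: ×2 each step, so -3, -6, -12, -24, -48, -96 → -192.
So the next term is {31250; 56; -192}.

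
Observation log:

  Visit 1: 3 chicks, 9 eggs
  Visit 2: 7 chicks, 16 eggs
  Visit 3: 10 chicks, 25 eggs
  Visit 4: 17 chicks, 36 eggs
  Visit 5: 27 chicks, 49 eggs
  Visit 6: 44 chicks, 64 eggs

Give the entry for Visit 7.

71 chicks, 81 eggs

Chicks: each term is the sum of the two before it, so 3, 7, 10, 17, 27, 44 → 71.
Eggs: perfect squares: 3², 4², 5², …, so 9, 16, 25, 36, 49, 64 → 81.
Putting it together: 71 chicks, 81 eggs.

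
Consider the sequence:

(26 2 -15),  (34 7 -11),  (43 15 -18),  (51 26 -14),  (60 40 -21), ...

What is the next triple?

First component: alternating steps +8, +9, +8, +9, …; 26, 34, 43, 51, 60 → 68.
For the second component, differences are 5, 8, 11, … (increasing by 3 each time): 2, 7, 15, 26, 40 → 57.
Third component — alternating steps +4, −7, +4, −7, …: -15, -11, -18, -14, -21 → -17.
Combining the parts gives (68 57 -17).

(68 57 -17)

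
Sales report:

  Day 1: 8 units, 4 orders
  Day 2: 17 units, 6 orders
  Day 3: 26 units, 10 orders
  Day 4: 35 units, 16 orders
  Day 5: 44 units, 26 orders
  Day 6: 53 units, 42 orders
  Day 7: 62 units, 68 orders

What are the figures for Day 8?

71 units, 110 orders

Units goes 8, 17, 26, 35, 44, 53, 62 → 71 (+9 each step).
Orders: each term is the sum of the two before it; 4, 6, 10, 16, 26, 42, 68 → 110.
Combining the parts gives 71 units, 110 orders.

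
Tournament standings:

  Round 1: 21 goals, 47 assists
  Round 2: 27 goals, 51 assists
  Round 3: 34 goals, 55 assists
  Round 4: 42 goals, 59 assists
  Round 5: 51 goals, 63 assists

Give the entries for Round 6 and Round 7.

61 goals, 67 assists; 72 goals, 71 assists

Goals goes 21, 27, 34, 42, 51 → 61 → 72 (differences are 6, 7, 8, … (increasing by 1 each time)).
Assists: +4 each step, so 47, 51, 55, 59, 63 → 67 → 71.
So the next two rows are 61 goals, 67 assists and 72 goals, 71 assists.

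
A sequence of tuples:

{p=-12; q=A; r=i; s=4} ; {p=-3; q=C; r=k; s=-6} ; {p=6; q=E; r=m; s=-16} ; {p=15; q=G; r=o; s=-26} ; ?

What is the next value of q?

I

Q — letters move forward 2 places in the alphabet: A, C, E, G → I.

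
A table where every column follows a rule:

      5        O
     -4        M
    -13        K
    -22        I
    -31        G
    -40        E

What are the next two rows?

-49  C; -58  A

First component goes 5, -4, -13, -22, -31, -40 → -49 → -58 (−9 each step).
Letter: letters move back 2 places in the alphabet, so O, M, K, I, G, E → C → A.
So the next two rows are -49  C and -58  A.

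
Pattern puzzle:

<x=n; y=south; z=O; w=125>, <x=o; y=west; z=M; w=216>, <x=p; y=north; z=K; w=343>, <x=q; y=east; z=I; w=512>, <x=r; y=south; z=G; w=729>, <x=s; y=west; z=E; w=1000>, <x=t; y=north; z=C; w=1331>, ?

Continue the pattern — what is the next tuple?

<x=u; y=east; z=A; w=1728>

X: letters move forward 1 place in the alphabet; n, o, p, q, r, s, t → u.
Y — repeats south → west → north → east: south, west, north, east, south, west, north → east.
Z: letters move back 2 places in the alphabet; O, M, K, I, G, E, C → A.
For the w, perfect cubes: 5³, 6³, 7³, …: 125, 216, 343, 512, 729, 1000, 1331 → 1728.
Combining the parts gives <x=u; y=east; z=A; w=1728>.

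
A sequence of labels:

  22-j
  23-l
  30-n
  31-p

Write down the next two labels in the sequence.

38-r, 39-t

First component: alternating steps +1, +7, +1, +7, …; 22, 23, 30, 31 → 38 → 39.
Letter: letters move forward 2 places in the alphabet, so j, l, n, p → r → t.
So the next two labels are 38-r and 39-t.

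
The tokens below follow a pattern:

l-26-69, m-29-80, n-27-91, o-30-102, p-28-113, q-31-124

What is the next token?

r-29-135

Letter: letters move forward 1 place in the alphabet; l, m, n, o, p, q → r.
For the second component, alternating steps +3, −2, +3, −2, …: 26, 29, 27, 30, 28, 31 → 29.
Third component: 69, 80, 91, 102, 113, 124 → 135 (+11 each step).
So the next token is r-29-135.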